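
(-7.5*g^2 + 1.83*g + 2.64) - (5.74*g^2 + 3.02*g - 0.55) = -13.24*g^2 - 1.19*g + 3.19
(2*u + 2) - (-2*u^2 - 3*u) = 2*u^2 + 5*u + 2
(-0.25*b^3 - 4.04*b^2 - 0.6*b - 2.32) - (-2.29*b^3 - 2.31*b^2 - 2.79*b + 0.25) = 2.04*b^3 - 1.73*b^2 + 2.19*b - 2.57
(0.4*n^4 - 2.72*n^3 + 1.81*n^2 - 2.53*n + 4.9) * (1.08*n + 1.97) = 0.432*n^5 - 2.1496*n^4 - 3.4036*n^3 + 0.8333*n^2 + 0.307900000000001*n + 9.653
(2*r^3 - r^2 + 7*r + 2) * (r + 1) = 2*r^4 + r^3 + 6*r^2 + 9*r + 2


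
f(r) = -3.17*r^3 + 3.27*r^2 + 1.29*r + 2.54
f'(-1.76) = -39.68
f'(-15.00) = -2236.56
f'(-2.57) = -78.33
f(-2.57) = 74.63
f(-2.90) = 103.61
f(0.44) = 3.47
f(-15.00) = 11417.69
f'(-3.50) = -138.10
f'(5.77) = -277.59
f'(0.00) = 1.29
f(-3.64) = 194.06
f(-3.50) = 174.00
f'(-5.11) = -280.46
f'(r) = -9.51*r^2 + 6.54*r + 1.29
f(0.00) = 2.54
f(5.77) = -490.11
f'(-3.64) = -148.52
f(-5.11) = 504.32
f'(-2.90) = -97.66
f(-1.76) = 27.68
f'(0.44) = 2.33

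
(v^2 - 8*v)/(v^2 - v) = (v - 8)/(v - 1)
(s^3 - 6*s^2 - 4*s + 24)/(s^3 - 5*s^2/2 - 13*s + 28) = 2*(s^2 - 4*s - 12)/(2*s^2 - s - 28)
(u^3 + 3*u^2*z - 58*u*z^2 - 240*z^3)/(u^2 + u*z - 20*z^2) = (-u^2 + 2*u*z + 48*z^2)/(-u + 4*z)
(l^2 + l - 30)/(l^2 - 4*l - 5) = (l + 6)/(l + 1)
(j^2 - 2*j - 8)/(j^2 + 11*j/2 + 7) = 2*(j - 4)/(2*j + 7)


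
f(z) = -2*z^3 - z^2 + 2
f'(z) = -6*z^2 - 2*z = 2*z*(-3*z - 1)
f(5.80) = -421.86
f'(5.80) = -213.44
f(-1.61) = 7.75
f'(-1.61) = -12.33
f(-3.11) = 52.49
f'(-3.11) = -51.81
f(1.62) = -9.13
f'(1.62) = -18.99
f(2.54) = -37.23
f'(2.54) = -43.79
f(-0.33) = 1.96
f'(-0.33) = 0.01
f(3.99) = -140.96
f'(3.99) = -103.50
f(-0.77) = 2.32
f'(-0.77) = -2.02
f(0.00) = 2.00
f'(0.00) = 0.00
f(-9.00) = 1379.00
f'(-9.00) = -468.00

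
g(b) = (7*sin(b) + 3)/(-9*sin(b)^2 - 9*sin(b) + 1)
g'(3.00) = -210.25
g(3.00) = -8.88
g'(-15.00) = -2.09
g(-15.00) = -0.51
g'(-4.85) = 0.07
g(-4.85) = -0.59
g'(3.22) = -11.05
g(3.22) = 1.49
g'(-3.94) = -0.72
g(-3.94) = -0.80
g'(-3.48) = -6.25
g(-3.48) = -1.79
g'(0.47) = 2.63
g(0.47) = -1.25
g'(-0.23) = 3.64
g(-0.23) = 0.54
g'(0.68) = 1.07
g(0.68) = -0.90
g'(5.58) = 2.08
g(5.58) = -0.50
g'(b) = (18*sin(b)*cos(b) + 9*cos(b))*(7*sin(b) + 3)/(-9*sin(b)^2 - 9*sin(b) + 1)^2 + 7*cos(b)/(-9*sin(b)^2 - 9*sin(b) + 1) = (63*sin(b)^2 + 54*sin(b) + 34)*cos(b)/(9*sin(b)^2 + 9*sin(b) - 1)^2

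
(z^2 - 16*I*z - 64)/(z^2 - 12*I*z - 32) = (z - 8*I)/(z - 4*I)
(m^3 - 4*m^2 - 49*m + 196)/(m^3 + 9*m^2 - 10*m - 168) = (m - 7)/(m + 6)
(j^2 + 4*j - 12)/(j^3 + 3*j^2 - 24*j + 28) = (j + 6)/(j^2 + 5*j - 14)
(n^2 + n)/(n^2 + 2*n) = (n + 1)/(n + 2)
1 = 1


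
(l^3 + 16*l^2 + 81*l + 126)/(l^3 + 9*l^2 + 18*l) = (l + 7)/l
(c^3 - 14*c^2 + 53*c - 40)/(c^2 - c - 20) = (c^2 - 9*c + 8)/(c + 4)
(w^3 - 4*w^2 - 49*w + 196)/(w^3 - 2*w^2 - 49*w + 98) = (w - 4)/(w - 2)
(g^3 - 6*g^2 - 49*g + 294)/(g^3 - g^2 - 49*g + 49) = (g - 6)/(g - 1)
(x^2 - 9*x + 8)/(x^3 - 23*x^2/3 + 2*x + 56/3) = 3*(x^2 - 9*x + 8)/(3*x^3 - 23*x^2 + 6*x + 56)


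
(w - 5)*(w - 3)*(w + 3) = w^3 - 5*w^2 - 9*w + 45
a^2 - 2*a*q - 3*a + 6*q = (a - 3)*(a - 2*q)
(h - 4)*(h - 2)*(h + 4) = h^3 - 2*h^2 - 16*h + 32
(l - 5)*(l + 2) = l^2 - 3*l - 10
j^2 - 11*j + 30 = (j - 6)*(j - 5)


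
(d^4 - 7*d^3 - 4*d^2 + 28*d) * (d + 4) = d^5 - 3*d^4 - 32*d^3 + 12*d^2 + 112*d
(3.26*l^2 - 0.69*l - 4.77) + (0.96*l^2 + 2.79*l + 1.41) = 4.22*l^2 + 2.1*l - 3.36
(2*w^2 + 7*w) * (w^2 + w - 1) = 2*w^4 + 9*w^3 + 5*w^2 - 7*w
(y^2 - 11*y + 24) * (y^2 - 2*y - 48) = y^4 - 13*y^3 - 2*y^2 + 480*y - 1152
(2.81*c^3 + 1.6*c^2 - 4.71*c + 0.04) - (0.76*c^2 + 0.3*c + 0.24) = 2.81*c^3 + 0.84*c^2 - 5.01*c - 0.2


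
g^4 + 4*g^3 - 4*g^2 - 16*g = g*(g - 2)*(g + 2)*(g + 4)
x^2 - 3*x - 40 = (x - 8)*(x + 5)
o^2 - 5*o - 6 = (o - 6)*(o + 1)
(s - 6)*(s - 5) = s^2 - 11*s + 30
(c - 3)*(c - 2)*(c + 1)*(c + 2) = c^4 - 2*c^3 - 7*c^2 + 8*c + 12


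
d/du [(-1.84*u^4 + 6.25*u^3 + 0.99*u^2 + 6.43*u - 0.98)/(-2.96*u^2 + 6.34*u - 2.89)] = (10.8928*u^5 - 53.4968*u^4 + 100.5204*u^3 - 28.8781*u^2 - 11.5238*u - 12.3695)/(8.7616*u^4 - 37.5328*u^3 + 57.3044*u^2 - 36.6452*u + 8.3521)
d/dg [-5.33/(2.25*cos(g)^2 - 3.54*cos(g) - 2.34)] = (18.8682 - 23.985*cos(g))*sin(g)/(-2.25*cos(g)^2 + 3.54*cos(g) + 2.34)^2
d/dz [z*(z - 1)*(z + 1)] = 3*z^2 - 1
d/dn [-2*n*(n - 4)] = 8 - 4*n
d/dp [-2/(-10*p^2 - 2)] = -10*p/(5*p^2 + 1)^2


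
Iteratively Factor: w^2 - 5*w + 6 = (w - 2)*(w - 3)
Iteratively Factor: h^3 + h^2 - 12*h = (h)*(h^2 + h - 12) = h*(h + 4)*(h - 3)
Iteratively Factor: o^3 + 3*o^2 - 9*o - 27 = (o + 3)*(o^2 - 9) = (o - 3)*(o + 3)*(o + 3)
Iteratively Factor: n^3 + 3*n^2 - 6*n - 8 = (n - 2)*(n^2 + 5*n + 4) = (n - 2)*(n + 1)*(n + 4)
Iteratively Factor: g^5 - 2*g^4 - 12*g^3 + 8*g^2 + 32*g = (g - 4)*(g^4 + 2*g^3 - 4*g^2 - 8*g) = g*(g - 4)*(g^3 + 2*g^2 - 4*g - 8) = g*(g - 4)*(g + 2)*(g^2 - 4) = g*(g - 4)*(g - 2)*(g + 2)*(g + 2)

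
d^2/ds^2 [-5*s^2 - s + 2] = -10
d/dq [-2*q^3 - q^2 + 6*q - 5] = -6*q^2 - 2*q + 6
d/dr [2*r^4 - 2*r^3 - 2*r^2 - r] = 8*r^3 - 6*r^2 - 4*r - 1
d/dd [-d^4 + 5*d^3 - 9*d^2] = d*(-4*d^2 + 15*d - 18)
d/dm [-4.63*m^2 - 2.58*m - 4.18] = -9.26*m - 2.58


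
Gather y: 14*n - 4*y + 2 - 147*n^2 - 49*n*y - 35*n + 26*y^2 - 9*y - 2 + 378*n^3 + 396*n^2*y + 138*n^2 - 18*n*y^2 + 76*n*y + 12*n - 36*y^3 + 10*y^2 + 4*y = 378*n^3 - 9*n^2 - 9*n - 36*y^3 + y^2*(36 - 18*n) + y*(396*n^2 + 27*n - 9)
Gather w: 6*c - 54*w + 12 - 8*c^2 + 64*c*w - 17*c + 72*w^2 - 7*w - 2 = -8*c^2 - 11*c + 72*w^2 + w*(64*c - 61) + 10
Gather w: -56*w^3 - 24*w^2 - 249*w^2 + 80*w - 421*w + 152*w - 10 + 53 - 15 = -56*w^3 - 273*w^2 - 189*w + 28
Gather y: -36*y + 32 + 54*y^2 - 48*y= 54*y^2 - 84*y + 32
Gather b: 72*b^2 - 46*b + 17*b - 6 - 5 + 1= 72*b^2 - 29*b - 10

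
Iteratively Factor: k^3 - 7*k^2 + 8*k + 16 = (k + 1)*(k^2 - 8*k + 16) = (k - 4)*(k + 1)*(k - 4)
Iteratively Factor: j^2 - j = (j - 1)*(j)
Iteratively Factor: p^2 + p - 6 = (p + 3)*(p - 2)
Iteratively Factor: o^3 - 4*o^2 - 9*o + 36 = (o - 4)*(o^2 - 9) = (o - 4)*(o + 3)*(o - 3)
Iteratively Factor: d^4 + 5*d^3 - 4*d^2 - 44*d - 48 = (d - 3)*(d^3 + 8*d^2 + 20*d + 16) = (d - 3)*(d + 2)*(d^2 + 6*d + 8) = (d - 3)*(d + 2)*(d + 4)*(d + 2)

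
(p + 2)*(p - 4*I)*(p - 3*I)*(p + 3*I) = p^4 + 2*p^3 - 4*I*p^3 + 9*p^2 - 8*I*p^2 + 18*p - 36*I*p - 72*I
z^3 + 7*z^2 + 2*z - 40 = (z - 2)*(z + 4)*(z + 5)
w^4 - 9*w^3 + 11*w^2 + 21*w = w*(w - 7)*(w - 3)*(w + 1)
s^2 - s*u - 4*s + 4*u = (s - 4)*(s - u)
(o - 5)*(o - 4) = o^2 - 9*o + 20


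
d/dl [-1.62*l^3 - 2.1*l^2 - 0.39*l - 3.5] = -4.86*l^2 - 4.2*l - 0.39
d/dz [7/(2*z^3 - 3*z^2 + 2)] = 42*z*(1 - z)/(2*z^3 - 3*z^2 + 2)^2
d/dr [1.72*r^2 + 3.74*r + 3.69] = 3.44*r + 3.74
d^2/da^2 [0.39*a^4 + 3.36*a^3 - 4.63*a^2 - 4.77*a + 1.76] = 4.68*a^2 + 20.16*a - 9.26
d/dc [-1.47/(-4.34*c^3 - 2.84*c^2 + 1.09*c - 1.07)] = (-19.1394*c^2 - 8.3496*c + 1.6023)/(4.34*c^3 + 2.84*c^2 - 1.09*c + 1.07)^2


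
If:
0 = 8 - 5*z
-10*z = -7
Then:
No Solution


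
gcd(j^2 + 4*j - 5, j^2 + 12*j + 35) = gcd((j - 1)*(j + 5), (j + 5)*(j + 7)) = j + 5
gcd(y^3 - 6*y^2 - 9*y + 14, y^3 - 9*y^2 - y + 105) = y - 7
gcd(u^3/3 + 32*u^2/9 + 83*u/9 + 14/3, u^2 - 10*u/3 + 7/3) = 1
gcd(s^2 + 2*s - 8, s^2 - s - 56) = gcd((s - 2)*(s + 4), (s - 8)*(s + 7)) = 1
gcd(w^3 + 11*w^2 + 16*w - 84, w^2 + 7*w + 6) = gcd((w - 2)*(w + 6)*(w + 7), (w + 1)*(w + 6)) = w + 6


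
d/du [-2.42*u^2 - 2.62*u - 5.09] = -4.84*u - 2.62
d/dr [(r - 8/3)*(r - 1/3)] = 2*r - 3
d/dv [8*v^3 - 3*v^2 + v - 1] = 24*v^2 - 6*v + 1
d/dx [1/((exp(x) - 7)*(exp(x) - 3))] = 2*(5 - exp(x))*exp(x)/(exp(4*x) - 20*exp(3*x) + 142*exp(2*x) - 420*exp(x) + 441)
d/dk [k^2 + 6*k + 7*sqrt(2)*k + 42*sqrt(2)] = 2*k + 6 + 7*sqrt(2)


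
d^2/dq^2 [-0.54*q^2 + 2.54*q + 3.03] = -1.08000000000000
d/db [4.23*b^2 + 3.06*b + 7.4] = 8.46*b + 3.06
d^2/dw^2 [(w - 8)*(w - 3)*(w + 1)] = 6*w - 20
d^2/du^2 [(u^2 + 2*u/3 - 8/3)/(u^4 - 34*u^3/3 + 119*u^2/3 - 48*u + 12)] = 2*(81*u^8 - 810*u^7 + 45*u^6 + 29094*u^5 - 150828*u^4 + 359338*u^3 - 476052*u^2 + 356184*u - 117360)/(27*u^12 - 918*u^11 + 13617*u^10 - 116020*u^9 + 629241*u^8 - 2274294*u^7 + 5569487*u^6 - 9199872*u^5 + 10001340*u^4 - 6819552*u^3 + 2702160*u^2 - 559872*u + 46656)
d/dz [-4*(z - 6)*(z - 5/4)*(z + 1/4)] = -12*z^2 + 56*z - 91/4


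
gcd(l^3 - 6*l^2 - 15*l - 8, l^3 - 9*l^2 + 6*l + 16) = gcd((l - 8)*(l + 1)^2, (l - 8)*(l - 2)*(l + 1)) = l^2 - 7*l - 8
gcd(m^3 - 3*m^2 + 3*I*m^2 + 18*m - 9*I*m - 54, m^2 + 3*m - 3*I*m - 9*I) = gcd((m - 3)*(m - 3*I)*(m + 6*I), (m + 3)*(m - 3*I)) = m - 3*I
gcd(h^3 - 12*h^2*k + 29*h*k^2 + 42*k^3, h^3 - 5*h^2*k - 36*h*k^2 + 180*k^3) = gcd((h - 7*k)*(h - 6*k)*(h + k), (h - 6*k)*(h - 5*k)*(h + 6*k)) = h - 6*k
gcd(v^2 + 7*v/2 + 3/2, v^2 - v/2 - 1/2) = v + 1/2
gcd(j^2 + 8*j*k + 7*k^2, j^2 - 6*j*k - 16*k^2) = 1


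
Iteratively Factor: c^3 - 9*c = (c - 3)*(c^2 + 3*c) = c*(c - 3)*(c + 3)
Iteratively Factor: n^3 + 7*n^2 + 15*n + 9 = (n + 3)*(n^2 + 4*n + 3) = (n + 3)^2*(n + 1)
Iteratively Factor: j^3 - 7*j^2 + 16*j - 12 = (j - 2)*(j^2 - 5*j + 6) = (j - 3)*(j - 2)*(j - 2)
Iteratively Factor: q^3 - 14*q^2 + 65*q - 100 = (q - 5)*(q^2 - 9*q + 20) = (q - 5)*(q - 4)*(q - 5)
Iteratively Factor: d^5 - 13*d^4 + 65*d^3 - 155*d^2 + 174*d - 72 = (d - 4)*(d^4 - 9*d^3 + 29*d^2 - 39*d + 18) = (d - 4)*(d - 2)*(d^3 - 7*d^2 + 15*d - 9) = (d - 4)*(d - 3)*(d - 2)*(d^2 - 4*d + 3) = (d - 4)*(d - 3)^2*(d - 2)*(d - 1)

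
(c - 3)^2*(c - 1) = c^3 - 7*c^2 + 15*c - 9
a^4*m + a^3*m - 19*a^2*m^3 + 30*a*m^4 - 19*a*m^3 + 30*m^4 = (a - 3*m)*(a - 2*m)*(a + 5*m)*(a*m + m)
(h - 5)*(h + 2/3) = h^2 - 13*h/3 - 10/3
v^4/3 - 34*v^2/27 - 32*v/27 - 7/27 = (v/3 + 1/3)*(v - 7/3)*(v + 1/3)*(v + 1)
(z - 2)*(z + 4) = z^2 + 2*z - 8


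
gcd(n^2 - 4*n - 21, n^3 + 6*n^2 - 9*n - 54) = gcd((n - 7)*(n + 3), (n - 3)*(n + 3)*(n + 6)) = n + 3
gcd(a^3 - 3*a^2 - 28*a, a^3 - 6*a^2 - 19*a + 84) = a^2 - 3*a - 28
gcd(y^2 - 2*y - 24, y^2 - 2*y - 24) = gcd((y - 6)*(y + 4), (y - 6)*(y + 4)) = y^2 - 2*y - 24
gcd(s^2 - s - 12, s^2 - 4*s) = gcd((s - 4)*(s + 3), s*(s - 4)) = s - 4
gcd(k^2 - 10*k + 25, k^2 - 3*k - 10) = k - 5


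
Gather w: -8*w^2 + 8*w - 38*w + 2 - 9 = -8*w^2 - 30*w - 7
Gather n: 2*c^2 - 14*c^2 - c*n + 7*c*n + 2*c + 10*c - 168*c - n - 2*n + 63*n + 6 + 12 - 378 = -12*c^2 - 156*c + n*(6*c + 60) - 360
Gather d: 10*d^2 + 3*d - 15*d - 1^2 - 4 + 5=10*d^2 - 12*d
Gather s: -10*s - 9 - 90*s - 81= -100*s - 90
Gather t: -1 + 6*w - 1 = 6*w - 2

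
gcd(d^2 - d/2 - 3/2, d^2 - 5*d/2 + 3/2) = d - 3/2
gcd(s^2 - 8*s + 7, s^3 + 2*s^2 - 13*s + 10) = s - 1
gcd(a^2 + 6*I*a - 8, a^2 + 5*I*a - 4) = a + 4*I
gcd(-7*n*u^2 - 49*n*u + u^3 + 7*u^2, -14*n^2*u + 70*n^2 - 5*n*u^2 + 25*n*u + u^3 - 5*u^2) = -7*n + u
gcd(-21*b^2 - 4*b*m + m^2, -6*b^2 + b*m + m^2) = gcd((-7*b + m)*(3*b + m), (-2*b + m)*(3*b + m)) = 3*b + m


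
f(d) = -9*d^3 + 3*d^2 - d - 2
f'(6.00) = -937.00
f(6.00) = -1844.00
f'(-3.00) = -262.00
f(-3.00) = 271.00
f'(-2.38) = -168.22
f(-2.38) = 138.70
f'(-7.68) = -1639.60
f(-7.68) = 4259.49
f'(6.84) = -1223.17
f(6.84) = -2748.60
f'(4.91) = -622.46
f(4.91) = -999.92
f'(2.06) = -103.22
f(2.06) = -70.01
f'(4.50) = -520.75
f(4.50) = -765.88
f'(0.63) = -7.94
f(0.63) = -3.69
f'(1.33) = -40.78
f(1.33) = -19.20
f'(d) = -27*d^2 + 6*d - 1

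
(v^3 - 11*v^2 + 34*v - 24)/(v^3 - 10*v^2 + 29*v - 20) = (v - 6)/(v - 5)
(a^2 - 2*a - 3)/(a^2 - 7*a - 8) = (a - 3)/(a - 8)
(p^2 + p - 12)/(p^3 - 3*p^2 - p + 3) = (p + 4)/(p^2 - 1)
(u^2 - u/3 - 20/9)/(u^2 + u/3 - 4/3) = (u - 5/3)/(u - 1)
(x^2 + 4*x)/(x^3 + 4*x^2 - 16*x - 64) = x/(x^2 - 16)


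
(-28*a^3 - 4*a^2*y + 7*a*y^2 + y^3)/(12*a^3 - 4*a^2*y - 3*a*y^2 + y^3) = (7*a + y)/(-3*a + y)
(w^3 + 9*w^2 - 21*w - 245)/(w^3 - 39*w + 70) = (w + 7)/(w - 2)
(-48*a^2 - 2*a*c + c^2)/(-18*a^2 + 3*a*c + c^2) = (8*a - c)/(3*a - c)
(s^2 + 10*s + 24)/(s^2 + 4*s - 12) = (s + 4)/(s - 2)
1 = 1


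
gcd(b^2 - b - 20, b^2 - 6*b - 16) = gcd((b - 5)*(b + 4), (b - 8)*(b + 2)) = 1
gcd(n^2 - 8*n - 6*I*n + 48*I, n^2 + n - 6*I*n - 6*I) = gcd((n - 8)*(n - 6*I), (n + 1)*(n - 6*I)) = n - 6*I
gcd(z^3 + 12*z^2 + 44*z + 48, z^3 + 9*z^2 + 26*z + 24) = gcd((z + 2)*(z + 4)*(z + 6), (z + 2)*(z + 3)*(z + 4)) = z^2 + 6*z + 8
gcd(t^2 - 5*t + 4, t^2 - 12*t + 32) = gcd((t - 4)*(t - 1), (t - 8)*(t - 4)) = t - 4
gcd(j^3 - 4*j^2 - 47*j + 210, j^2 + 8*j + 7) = j + 7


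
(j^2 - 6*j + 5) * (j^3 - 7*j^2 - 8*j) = j^5 - 13*j^4 + 39*j^3 + 13*j^2 - 40*j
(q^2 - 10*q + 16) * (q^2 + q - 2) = q^4 - 9*q^3 + 4*q^2 + 36*q - 32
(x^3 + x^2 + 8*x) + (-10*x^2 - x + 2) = x^3 - 9*x^2 + 7*x + 2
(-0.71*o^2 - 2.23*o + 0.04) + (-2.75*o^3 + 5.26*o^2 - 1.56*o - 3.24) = -2.75*o^3 + 4.55*o^2 - 3.79*o - 3.2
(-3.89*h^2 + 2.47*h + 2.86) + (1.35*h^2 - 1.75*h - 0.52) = -2.54*h^2 + 0.72*h + 2.34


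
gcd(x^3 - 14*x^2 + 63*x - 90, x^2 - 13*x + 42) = x - 6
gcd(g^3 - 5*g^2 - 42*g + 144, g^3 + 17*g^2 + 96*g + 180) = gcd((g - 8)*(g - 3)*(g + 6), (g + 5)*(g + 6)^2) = g + 6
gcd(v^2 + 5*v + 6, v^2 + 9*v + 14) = v + 2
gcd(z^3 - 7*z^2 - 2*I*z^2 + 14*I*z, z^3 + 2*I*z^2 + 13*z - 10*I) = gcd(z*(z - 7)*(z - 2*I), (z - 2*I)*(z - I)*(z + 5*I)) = z - 2*I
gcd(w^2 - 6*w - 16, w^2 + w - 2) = w + 2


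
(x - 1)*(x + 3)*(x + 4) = x^3 + 6*x^2 + 5*x - 12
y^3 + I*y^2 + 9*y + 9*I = (y - 3*I)*(y + I)*(y + 3*I)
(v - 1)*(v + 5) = v^2 + 4*v - 5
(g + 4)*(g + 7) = g^2 + 11*g + 28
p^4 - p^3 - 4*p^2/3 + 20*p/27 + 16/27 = (p - 4/3)*(p - 1)*(p + 2/3)^2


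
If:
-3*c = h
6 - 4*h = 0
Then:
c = -1/2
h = 3/2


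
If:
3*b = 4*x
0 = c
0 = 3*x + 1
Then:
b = -4/9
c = 0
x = -1/3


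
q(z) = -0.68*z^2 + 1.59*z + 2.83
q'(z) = 1.59 - 1.36*z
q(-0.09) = 2.68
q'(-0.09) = 1.71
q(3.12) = 1.17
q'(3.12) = -2.65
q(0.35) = 3.30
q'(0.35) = 1.11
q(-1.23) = -0.15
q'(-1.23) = 3.26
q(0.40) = 3.36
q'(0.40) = 1.05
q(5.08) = -6.64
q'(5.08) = -5.32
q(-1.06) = 0.38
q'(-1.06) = 3.03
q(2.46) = 2.63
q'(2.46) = -1.76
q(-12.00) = -114.17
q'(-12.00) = 17.91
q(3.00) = 1.48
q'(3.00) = -2.49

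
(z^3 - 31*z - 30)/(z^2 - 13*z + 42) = (z^2 + 6*z + 5)/(z - 7)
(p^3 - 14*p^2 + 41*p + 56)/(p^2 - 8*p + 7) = (p^2 - 7*p - 8)/(p - 1)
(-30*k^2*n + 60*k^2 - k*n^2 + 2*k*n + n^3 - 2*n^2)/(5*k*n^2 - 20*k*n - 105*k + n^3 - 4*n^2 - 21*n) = (-6*k*n + 12*k + n^2 - 2*n)/(n^2 - 4*n - 21)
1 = 1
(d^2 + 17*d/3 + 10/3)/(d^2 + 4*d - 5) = (d + 2/3)/(d - 1)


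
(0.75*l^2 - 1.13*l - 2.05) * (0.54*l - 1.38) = 0.405*l^3 - 1.6452*l^2 + 0.4524*l + 2.829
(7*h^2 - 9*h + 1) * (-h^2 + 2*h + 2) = -7*h^4 + 23*h^3 - 5*h^2 - 16*h + 2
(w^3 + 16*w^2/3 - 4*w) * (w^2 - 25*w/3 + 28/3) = w^5 - 3*w^4 - 352*w^3/9 + 748*w^2/9 - 112*w/3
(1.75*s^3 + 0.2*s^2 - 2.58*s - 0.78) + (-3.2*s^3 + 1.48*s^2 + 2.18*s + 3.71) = -1.45*s^3 + 1.68*s^2 - 0.4*s + 2.93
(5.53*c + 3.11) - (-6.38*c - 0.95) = 11.91*c + 4.06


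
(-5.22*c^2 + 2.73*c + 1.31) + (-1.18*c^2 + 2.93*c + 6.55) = -6.4*c^2 + 5.66*c + 7.86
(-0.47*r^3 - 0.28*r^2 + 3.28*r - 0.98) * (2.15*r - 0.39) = -1.0105*r^4 - 0.4187*r^3 + 7.1612*r^2 - 3.3862*r + 0.3822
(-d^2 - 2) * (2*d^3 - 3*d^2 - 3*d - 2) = -2*d^5 + 3*d^4 - d^3 + 8*d^2 + 6*d + 4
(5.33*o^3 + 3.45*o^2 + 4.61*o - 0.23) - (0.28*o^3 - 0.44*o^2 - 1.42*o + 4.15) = 5.05*o^3 + 3.89*o^2 + 6.03*o - 4.38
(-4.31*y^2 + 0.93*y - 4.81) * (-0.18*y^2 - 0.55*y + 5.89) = 0.7758*y^4 + 2.2031*y^3 - 25.0316*y^2 + 8.1232*y - 28.3309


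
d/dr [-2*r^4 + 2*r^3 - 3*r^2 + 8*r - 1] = -8*r^3 + 6*r^2 - 6*r + 8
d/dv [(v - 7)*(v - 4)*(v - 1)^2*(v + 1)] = 5*v^4 - 48*v^3 + 114*v^2 - 32*v - 39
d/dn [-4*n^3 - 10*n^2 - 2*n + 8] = -12*n^2 - 20*n - 2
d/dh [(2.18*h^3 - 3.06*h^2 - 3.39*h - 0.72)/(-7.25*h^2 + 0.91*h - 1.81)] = (-15.805*h^4 + 3.9676*h^3 - 39.1995*h^2 + 0.637200000000002*h + 6.7911)/(52.5625*h^4 - 13.195*h^3 + 27.0731*h^2 - 3.2942*h + 3.2761)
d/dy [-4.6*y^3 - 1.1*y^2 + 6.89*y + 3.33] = -13.8*y^2 - 2.2*y + 6.89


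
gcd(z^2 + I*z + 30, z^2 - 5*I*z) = z - 5*I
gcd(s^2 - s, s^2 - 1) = s - 1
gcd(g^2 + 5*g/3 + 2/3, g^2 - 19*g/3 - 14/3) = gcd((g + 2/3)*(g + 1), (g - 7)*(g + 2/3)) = g + 2/3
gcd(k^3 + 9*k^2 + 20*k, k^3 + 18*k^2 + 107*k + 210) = k + 5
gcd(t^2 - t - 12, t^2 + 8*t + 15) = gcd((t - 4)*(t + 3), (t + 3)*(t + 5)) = t + 3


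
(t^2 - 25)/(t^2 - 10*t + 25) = (t + 5)/(t - 5)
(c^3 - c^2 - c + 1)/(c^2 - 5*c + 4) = (c^2 - 1)/(c - 4)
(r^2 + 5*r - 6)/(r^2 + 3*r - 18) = (r - 1)/(r - 3)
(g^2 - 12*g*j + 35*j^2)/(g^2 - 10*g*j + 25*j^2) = (g - 7*j)/(g - 5*j)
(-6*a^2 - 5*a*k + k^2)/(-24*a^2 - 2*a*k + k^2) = (a + k)/(4*a + k)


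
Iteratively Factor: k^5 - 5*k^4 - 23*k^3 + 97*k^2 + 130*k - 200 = (k - 5)*(k^4 - 23*k^2 - 18*k + 40) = (k - 5)*(k + 2)*(k^3 - 2*k^2 - 19*k + 20) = (k - 5)^2*(k + 2)*(k^2 + 3*k - 4) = (k - 5)^2*(k + 2)*(k + 4)*(k - 1)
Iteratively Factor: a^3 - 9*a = (a - 3)*(a^2 + 3*a) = (a - 3)*(a + 3)*(a)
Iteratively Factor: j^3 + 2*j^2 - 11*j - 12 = (j + 1)*(j^2 + j - 12) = (j - 3)*(j + 1)*(j + 4)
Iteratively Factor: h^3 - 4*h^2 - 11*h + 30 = (h - 5)*(h^2 + h - 6) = (h - 5)*(h - 2)*(h + 3)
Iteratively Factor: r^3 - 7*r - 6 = (r + 1)*(r^2 - r - 6) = (r + 1)*(r + 2)*(r - 3)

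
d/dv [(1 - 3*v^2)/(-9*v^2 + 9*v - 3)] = (-3*v^2 + 4*v - 1)/(9*v^4 - 18*v^3 + 15*v^2 - 6*v + 1)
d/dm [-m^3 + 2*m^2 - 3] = m*(4 - 3*m)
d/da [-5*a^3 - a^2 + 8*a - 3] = -15*a^2 - 2*a + 8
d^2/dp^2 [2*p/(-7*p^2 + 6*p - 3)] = 4*(-4*p*(7*p - 3)^2 + 3*(7*p - 2)*(7*p^2 - 6*p + 3))/(7*p^2 - 6*p + 3)^3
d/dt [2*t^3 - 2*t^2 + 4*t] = 6*t^2 - 4*t + 4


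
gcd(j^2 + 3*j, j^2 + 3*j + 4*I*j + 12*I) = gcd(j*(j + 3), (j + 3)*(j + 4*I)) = j + 3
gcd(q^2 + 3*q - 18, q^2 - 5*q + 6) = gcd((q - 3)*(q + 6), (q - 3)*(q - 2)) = q - 3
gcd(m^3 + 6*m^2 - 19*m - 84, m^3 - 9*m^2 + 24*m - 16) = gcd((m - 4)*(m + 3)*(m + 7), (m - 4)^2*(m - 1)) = m - 4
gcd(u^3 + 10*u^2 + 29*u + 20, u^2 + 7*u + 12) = u + 4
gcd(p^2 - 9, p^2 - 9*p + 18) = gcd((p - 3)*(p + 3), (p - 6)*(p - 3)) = p - 3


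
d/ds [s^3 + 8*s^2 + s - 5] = 3*s^2 + 16*s + 1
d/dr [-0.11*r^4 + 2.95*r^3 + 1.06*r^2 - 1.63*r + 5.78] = -0.44*r^3 + 8.85*r^2 + 2.12*r - 1.63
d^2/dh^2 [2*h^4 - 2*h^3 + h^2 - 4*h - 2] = 24*h^2 - 12*h + 2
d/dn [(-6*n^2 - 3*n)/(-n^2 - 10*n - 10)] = 3*(19*n^2 + 40*n + 10)/(n^4 + 20*n^3 + 120*n^2 + 200*n + 100)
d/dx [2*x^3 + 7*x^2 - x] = 6*x^2 + 14*x - 1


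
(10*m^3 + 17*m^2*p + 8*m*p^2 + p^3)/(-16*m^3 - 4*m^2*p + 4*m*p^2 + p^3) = (5*m^2 + 6*m*p + p^2)/(-8*m^2 + 2*m*p + p^2)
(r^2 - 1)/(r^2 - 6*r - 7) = (r - 1)/(r - 7)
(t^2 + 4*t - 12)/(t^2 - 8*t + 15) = (t^2 + 4*t - 12)/(t^2 - 8*t + 15)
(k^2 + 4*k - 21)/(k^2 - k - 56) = (k - 3)/(k - 8)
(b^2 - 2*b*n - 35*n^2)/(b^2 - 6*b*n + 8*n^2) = (b^2 - 2*b*n - 35*n^2)/(b^2 - 6*b*n + 8*n^2)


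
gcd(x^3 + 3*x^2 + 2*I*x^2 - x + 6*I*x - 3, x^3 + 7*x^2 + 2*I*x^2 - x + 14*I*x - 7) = x^2 + 2*I*x - 1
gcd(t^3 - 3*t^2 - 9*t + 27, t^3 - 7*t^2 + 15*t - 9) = t^2 - 6*t + 9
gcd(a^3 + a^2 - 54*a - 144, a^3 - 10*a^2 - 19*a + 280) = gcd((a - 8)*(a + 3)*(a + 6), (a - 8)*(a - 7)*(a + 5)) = a - 8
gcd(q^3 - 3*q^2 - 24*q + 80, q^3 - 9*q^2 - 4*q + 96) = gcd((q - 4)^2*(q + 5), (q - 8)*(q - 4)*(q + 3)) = q - 4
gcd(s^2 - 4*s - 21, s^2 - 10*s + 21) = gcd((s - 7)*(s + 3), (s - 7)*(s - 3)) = s - 7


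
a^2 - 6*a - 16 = (a - 8)*(a + 2)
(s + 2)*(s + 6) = s^2 + 8*s + 12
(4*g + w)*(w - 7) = 4*g*w - 28*g + w^2 - 7*w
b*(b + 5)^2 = b^3 + 10*b^2 + 25*b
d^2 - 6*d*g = d*(d - 6*g)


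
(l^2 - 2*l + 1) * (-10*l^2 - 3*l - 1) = -10*l^4 + 17*l^3 - 5*l^2 - l - 1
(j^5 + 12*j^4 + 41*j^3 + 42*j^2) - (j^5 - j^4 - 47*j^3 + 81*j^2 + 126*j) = 13*j^4 + 88*j^3 - 39*j^2 - 126*j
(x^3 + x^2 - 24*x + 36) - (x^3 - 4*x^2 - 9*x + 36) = 5*x^2 - 15*x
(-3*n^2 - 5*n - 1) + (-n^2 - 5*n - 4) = -4*n^2 - 10*n - 5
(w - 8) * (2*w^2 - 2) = 2*w^3 - 16*w^2 - 2*w + 16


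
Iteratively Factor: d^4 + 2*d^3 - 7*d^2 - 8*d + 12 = (d - 1)*(d^3 + 3*d^2 - 4*d - 12) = (d - 2)*(d - 1)*(d^2 + 5*d + 6) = (d - 2)*(d - 1)*(d + 2)*(d + 3)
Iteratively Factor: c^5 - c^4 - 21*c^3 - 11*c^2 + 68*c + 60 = (c - 2)*(c^4 + c^3 - 19*c^2 - 49*c - 30) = (c - 2)*(c + 1)*(c^3 - 19*c - 30) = (c - 5)*(c - 2)*(c + 1)*(c^2 + 5*c + 6) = (c - 5)*(c - 2)*(c + 1)*(c + 2)*(c + 3)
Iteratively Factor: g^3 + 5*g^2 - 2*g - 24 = (g + 4)*(g^2 + g - 6) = (g + 3)*(g + 4)*(g - 2)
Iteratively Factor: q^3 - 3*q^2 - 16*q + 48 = (q + 4)*(q^2 - 7*q + 12) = (q - 3)*(q + 4)*(q - 4)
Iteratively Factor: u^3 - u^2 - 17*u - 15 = (u - 5)*(u^2 + 4*u + 3) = (u - 5)*(u + 3)*(u + 1)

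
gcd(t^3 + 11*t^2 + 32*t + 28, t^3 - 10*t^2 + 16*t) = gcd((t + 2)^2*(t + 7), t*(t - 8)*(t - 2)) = 1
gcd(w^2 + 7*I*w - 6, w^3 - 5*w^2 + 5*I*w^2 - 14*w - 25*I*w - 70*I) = 1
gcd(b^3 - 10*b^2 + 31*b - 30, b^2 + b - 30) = b - 5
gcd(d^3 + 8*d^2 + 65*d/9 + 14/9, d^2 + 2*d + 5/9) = d + 1/3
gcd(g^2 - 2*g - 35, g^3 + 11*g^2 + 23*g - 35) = g + 5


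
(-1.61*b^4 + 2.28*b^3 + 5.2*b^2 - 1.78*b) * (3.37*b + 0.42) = -5.4257*b^5 + 7.0074*b^4 + 18.4816*b^3 - 3.8146*b^2 - 0.7476*b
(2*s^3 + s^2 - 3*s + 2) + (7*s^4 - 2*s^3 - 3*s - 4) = 7*s^4 + s^2 - 6*s - 2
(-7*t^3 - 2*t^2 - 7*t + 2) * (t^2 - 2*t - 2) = -7*t^5 + 12*t^4 + 11*t^3 + 20*t^2 + 10*t - 4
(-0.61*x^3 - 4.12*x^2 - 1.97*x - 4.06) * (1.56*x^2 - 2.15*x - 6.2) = -0.9516*x^5 - 5.1157*x^4 + 9.5668*x^3 + 23.4459*x^2 + 20.943*x + 25.172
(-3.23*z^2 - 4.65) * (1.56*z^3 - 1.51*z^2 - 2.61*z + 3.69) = -5.0388*z^5 + 4.8773*z^4 + 1.1763*z^3 - 4.8972*z^2 + 12.1365*z - 17.1585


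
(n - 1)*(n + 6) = n^2 + 5*n - 6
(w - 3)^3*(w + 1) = w^4 - 8*w^3 + 18*w^2 - 27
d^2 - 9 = (d - 3)*(d + 3)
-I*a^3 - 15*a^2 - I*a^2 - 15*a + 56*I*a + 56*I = (a - 8*I)*(a - 7*I)*(-I*a - I)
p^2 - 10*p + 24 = (p - 6)*(p - 4)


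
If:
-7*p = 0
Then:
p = 0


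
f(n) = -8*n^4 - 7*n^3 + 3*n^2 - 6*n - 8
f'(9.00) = -24981.00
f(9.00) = -57410.00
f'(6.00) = -7638.00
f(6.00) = -11816.00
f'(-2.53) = 362.62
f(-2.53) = -188.03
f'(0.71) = -23.78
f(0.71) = -15.29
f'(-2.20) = 219.90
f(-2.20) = -93.15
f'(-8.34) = 17046.29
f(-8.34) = -34392.49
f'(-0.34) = -9.21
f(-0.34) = -5.44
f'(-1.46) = 40.06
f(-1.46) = -7.41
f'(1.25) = -93.81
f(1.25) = -44.02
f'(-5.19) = 3870.75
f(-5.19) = -4721.89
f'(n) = -32*n^3 - 21*n^2 + 6*n - 6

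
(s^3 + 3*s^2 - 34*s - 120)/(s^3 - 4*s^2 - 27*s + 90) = (s + 4)/(s - 3)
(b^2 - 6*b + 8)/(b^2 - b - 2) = (b - 4)/(b + 1)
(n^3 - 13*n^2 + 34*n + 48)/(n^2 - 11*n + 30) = (n^2 - 7*n - 8)/(n - 5)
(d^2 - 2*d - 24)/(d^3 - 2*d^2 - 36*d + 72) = (d + 4)/(d^2 + 4*d - 12)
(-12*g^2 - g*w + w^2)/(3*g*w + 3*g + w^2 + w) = (-4*g + w)/(w + 1)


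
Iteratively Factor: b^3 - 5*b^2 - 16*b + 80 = (b - 5)*(b^2 - 16) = (b - 5)*(b - 4)*(b + 4)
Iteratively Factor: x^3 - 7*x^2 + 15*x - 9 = (x - 3)*(x^2 - 4*x + 3) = (x - 3)*(x - 1)*(x - 3)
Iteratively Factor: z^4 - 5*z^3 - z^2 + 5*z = (z - 1)*(z^3 - 4*z^2 - 5*z) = z*(z - 1)*(z^2 - 4*z - 5) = z*(z - 5)*(z - 1)*(z + 1)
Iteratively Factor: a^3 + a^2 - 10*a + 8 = (a - 1)*(a^2 + 2*a - 8) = (a - 1)*(a + 4)*(a - 2)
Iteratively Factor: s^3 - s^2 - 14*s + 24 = (s - 3)*(s^2 + 2*s - 8) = (s - 3)*(s - 2)*(s + 4)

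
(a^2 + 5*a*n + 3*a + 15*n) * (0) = 0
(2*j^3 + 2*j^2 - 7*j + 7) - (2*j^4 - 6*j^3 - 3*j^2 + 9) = -2*j^4 + 8*j^3 + 5*j^2 - 7*j - 2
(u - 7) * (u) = u^2 - 7*u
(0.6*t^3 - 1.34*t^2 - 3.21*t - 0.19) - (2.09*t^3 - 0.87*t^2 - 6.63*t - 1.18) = -1.49*t^3 - 0.47*t^2 + 3.42*t + 0.99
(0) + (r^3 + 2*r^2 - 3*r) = r^3 + 2*r^2 - 3*r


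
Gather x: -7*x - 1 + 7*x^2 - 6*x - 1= 7*x^2 - 13*x - 2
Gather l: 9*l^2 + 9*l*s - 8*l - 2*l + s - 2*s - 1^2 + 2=9*l^2 + l*(9*s - 10) - s + 1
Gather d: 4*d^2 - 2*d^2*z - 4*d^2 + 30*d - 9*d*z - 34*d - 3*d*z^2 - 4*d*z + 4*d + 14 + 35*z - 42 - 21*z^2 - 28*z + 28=-2*d^2*z + d*(-3*z^2 - 13*z) - 21*z^2 + 7*z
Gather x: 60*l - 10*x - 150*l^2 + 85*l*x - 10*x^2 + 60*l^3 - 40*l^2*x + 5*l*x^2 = 60*l^3 - 150*l^2 + 60*l + x^2*(5*l - 10) + x*(-40*l^2 + 85*l - 10)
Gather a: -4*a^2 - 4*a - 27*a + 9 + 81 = -4*a^2 - 31*a + 90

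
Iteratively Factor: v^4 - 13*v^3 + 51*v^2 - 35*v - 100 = (v - 5)*(v^3 - 8*v^2 + 11*v + 20) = (v - 5)*(v + 1)*(v^2 - 9*v + 20) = (v - 5)*(v - 4)*(v + 1)*(v - 5)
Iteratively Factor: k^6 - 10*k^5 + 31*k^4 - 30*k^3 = (k - 2)*(k^5 - 8*k^4 + 15*k^3) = (k - 3)*(k - 2)*(k^4 - 5*k^3) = k*(k - 3)*(k - 2)*(k^3 - 5*k^2) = k^2*(k - 3)*(k - 2)*(k^2 - 5*k) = k^3*(k - 3)*(k - 2)*(k - 5)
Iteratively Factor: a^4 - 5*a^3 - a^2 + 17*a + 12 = (a - 3)*(a^3 - 2*a^2 - 7*a - 4) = (a - 4)*(a - 3)*(a^2 + 2*a + 1) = (a - 4)*(a - 3)*(a + 1)*(a + 1)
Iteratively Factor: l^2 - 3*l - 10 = (l - 5)*(l + 2)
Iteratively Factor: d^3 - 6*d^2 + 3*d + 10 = (d - 5)*(d^2 - d - 2) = (d - 5)*(d + 1)*(d - 2)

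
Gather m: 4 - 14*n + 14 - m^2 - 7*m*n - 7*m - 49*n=-m^2 + m*(-7*n - 7) - 63*n + 18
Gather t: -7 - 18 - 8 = -33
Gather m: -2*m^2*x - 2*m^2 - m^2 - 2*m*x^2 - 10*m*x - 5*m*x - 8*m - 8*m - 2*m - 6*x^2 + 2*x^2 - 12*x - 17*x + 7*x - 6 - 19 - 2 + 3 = m^2*(-2*x - 3) + m*(-2*x^2 - 15*x - 18) - 4*x^2 - 22*x - 24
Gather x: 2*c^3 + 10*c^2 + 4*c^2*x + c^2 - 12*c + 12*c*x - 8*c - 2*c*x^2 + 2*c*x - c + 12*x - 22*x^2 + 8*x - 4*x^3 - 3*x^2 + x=2*c^3 + 11*c^2 - 21*c - 4*x^3 + x^2*(-2*c - 25) + x*(4*c^2 + 14*c + 21)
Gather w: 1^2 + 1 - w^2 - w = -w^2 - w + 2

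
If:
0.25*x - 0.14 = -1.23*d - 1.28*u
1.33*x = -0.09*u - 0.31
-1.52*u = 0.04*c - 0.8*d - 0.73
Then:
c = 865.060523938573*x + 223.104561878952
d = 15.1752484191509*x + 3.69828364950316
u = -14.7777777777778*x - 3.44444444444444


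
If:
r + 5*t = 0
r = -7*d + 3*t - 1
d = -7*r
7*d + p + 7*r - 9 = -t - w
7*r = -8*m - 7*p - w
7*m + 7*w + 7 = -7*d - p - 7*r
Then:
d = -35/237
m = -20236/3555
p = 126203/21330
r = 5/237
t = -1/237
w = 84757/21330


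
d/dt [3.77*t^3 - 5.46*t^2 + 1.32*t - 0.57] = 11.31*t^2 - 10.92*t + 1.32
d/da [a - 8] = 1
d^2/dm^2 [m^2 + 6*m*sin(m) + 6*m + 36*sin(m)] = -6*m*sin(m) - 36*sin(m) + 12*cos(m) + 2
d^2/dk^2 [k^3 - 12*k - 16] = 6*k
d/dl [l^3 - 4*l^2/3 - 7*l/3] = 3*l^2 - 8*l/3 - 7/3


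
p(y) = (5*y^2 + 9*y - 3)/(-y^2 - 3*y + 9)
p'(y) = (2*y + 3)*(5*y^2 + 9*y - 3)/(-y^2 - 3*y + 9)^2 + (10*y + 9)/(-y^2 - 3*y + 9) = 6*(-y^2 + 14*y + 12)/(y^4 + 6*y^3 - 9*y^2 - 54*y + 81)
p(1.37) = 6.21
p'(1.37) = 19.37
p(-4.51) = 26.54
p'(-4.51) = -89.43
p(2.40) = -11.97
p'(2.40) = 15.24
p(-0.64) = -0.64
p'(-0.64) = 0.14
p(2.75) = -8.74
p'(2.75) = 5.55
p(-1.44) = -0.50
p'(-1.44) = -0.49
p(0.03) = -0.31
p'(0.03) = 0.94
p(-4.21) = 12.22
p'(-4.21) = -25.43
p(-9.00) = -7.13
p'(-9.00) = -0.58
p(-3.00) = 1.67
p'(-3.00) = -2.89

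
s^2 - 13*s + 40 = (s - 8)*(s - 5)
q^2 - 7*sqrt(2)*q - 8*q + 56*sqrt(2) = (q - 8)*(q - 7*sqrt(2))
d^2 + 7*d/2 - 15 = (d - 5/2)*(d + 6)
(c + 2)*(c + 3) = c^2 + 5*c + 6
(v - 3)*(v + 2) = v^2 - v - 6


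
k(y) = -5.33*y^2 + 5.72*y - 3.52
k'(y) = 5.72 - 10.66*y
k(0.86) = -2.54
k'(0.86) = -3.45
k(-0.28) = -5.54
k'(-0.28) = 8.70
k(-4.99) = -164.78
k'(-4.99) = 58.91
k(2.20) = -16.73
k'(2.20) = -17.73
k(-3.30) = -80.44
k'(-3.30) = 40.90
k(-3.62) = -94.07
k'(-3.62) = 44.31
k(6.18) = -171.74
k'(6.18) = -60.16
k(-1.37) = -21.36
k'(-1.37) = 20.32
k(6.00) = -161.08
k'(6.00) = -58.24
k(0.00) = -3.52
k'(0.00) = 5.72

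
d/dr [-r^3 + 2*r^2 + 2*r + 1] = -3*r^2 + 4*r + 2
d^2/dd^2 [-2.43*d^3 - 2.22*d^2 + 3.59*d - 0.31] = -14.58*d - 4.44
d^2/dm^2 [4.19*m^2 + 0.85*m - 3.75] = 8.38000000000000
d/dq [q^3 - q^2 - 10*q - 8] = 3*q^2 - 2*q - 10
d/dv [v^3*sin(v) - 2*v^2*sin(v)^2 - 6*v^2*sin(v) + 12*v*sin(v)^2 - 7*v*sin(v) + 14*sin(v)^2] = v^3*cos(v) + 3*v^2*sin(v) - 2*v^2*sin(2*v) - 6*v^2*cos(v) - 4*v*sin(v)^2 - 12*v*sin(v) + 12*v*sin(2*v) - 7*v*cos(v) + 12*sin(v)^2 - 7*sin(v) + 14*sin(2*v)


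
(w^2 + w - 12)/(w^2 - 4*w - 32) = (w - 3)/(w - 8)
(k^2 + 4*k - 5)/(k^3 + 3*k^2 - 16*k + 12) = (k + 5)/(k^2 + 4*k - 12)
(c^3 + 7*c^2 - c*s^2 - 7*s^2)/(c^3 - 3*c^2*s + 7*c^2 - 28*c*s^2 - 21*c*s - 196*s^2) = (-c^2 + s^2)/(-c^2 + 3*c*s + 28*s^2)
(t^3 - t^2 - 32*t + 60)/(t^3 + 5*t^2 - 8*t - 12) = (t - 5)/(t + 1)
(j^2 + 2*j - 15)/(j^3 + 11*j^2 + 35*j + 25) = (j - 3)/(j^2 + 6*j + 5)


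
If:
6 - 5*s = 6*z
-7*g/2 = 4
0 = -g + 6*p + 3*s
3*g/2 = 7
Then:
No Solution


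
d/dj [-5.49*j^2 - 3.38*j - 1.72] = -10.98*j - 3.38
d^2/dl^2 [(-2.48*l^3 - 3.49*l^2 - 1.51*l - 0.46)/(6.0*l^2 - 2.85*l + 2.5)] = (1.13686837721616e-13*l^5 + 1.13686837721616e-13*l^4 - 193.9656*l^3 + 320.76*l^2 + 90.096*l - 58.8152)/(216.0*l^6 - 307.8*l^5 + 416.205*l^4 - 279.649125*l^3 + 173.41875*l^2 - 53.4375*l + 15.625)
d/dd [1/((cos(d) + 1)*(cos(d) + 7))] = 2*(cos(d) + 4)*sin(d)/((cos(d) + 1)^2*(cos(d) + 7)^2)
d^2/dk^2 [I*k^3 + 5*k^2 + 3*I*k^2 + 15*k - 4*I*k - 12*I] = 6*I*k + 10 + 6*I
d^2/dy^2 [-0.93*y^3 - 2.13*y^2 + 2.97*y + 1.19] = -5.58*y - 4.26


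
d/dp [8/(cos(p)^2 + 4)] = 32*sin(2*p)/(cos(2*p) + 9)^2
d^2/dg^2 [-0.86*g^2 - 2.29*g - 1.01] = -1.72000000000000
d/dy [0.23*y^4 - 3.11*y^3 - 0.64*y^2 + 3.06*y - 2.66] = 0.92*y^3 - 9.33*y^2 - 1.28*y + 3.06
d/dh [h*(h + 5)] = 2*h + 5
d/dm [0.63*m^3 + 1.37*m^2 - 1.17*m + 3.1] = 1.89*m^2 + 2.74*m - 1.17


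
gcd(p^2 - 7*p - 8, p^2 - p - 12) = 1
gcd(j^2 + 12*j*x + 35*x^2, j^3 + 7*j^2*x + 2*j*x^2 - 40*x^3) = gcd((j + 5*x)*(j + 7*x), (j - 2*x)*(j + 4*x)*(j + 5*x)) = j + 5*x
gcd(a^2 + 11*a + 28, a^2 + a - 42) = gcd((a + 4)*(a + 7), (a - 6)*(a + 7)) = a + 7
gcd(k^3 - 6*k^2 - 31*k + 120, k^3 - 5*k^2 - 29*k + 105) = k^2 + 2*k - 15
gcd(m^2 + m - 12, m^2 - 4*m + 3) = m - 3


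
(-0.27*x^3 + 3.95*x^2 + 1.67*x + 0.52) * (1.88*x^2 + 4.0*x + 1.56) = -0.5076*x^5 + 6.346*x^4 + 18.5184*x^3 + 13.8196*x^2 + 4.6852*x + 0.8112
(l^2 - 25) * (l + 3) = l^3 + 3*l^2 - 25*l - 75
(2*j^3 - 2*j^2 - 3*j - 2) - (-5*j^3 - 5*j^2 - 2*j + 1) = 7*j^3 + 3*j^2 - j - 3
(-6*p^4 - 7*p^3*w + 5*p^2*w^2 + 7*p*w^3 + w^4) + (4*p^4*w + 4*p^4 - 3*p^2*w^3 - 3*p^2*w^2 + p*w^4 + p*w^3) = 4*p^4*w - 2*p^4 - 7*p^3*w - 3*p^2*w^3 + 2*p^2*w^2 + p*w^4 + 8*p*w^3 + w^4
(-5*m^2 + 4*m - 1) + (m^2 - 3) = -4*m^2 + 4*m - 4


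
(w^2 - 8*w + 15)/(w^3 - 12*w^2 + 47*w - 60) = 1/(w - 4)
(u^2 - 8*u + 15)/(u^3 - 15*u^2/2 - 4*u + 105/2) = 2*(u - 5)/(2*u^2 - 9*u - 35)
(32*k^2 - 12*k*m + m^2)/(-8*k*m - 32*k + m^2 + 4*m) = (-4*k + m)/(m + 4)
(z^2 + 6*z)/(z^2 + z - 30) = z/(z - 5)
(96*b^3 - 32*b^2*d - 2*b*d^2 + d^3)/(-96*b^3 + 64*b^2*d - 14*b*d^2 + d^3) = (-6*b - d)/(6*b - d)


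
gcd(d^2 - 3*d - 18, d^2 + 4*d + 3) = d + 3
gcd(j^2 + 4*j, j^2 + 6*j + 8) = j + 4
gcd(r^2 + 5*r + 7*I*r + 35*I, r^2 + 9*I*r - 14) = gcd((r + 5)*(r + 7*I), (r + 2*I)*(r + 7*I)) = r + 7*I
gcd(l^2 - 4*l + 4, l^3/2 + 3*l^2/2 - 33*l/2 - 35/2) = 1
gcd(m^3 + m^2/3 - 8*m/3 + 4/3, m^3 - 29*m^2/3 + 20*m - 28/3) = m - 2/3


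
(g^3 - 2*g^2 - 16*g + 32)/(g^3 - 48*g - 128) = (g^2 - 6*g + 8)/(g^2 - 4*g - 32)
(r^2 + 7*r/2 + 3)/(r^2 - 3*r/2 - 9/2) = (r + 2)/(r - 3)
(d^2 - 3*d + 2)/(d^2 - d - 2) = (d - 1)/(d + 1)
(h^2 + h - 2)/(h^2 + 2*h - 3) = (h + 2)/(h + 3)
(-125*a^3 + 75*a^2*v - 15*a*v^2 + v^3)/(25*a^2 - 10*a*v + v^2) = -5*a + v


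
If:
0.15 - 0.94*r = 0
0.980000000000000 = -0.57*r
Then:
No Solution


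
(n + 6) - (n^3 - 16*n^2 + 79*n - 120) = -n^3 + 16*n^2 - 78*n + 126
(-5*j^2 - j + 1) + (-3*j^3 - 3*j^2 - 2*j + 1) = -3*j^3 - 8*j^2 - 3*j + 2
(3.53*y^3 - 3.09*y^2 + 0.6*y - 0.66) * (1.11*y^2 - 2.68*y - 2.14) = 3.9183*y^5 - 12.8903*y^4 + 1.393*y^3 + 4.272*y^2 + 0.4848*y + 1.4124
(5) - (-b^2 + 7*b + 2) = b^2 - 7*b + 3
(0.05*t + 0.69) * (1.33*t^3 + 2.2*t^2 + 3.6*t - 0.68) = 0.0665*t^4 + 1.0277*t^3 + 1.698*t^2 + 2.45*t - 0.4692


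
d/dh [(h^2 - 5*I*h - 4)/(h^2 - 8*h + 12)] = (h^2*(-8 + 5*I) + 32*h - 32 - 60*I)/(h^4 - 16*h^3 + 88*h^2 - 192*h + 144)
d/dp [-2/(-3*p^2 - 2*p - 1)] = 4*(-3*p - 1)/(3*p^2 + 2*p + 1)^2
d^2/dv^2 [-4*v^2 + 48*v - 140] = -8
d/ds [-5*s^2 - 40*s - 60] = -10*s - 40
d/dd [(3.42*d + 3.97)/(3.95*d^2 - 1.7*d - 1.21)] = (-13.509*d^2 - 31.363*d + 2.6108)/(15.6025*d^4 - 13.43*d^3 - 6.669*d^2 + 4.114*d + 1.4641)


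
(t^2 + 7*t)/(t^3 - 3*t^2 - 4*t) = (t + 7)/(t^2 - 3*t - 4)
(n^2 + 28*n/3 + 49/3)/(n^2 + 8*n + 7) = (n + 7/3)/(n + 1)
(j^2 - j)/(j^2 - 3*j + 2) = j/(j - 2)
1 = 1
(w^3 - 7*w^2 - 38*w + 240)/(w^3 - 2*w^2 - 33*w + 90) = (w - 8)/(w - 3)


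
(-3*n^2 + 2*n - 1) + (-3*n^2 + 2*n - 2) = -6*n^2 + 4*n - 3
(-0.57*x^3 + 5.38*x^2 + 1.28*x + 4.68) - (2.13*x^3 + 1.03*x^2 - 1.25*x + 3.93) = -2.7*x^3 + 4.35*x^2 + 2.53*x + 0.75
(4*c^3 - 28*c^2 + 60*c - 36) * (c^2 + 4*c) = 4*c^5 - 12*c^4 - 52*c^3 + 204*c^2 - 144*c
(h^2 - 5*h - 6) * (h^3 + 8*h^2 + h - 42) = h^5 + 3*h^4 - 45*h^3 - 95*h^2 + 204*h + 252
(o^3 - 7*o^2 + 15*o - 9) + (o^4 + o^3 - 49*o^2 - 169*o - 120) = o^4 + 2*o^3 - 56*o^2 - 154*o - 129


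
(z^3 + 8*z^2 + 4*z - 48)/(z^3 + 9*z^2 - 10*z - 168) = (z^2 + 2*z - 8)/(z^2 + 3*z - 28)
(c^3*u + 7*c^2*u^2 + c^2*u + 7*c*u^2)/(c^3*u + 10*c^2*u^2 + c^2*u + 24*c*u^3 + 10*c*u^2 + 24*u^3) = c*(c + 7*u)/(c^2 + 10*c*u + 24*u^2)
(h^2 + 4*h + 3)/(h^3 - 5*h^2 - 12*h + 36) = (h + 1)/(h^2 - 8*h + 12)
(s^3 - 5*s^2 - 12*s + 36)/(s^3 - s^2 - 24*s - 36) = (s - 2)/(s + 2)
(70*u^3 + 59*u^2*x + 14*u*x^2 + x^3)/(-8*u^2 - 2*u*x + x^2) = (35*u^2 + 12*u*x + x^2)/(-4*u + x)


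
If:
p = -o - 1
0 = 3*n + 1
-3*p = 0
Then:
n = -1/3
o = -1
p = 0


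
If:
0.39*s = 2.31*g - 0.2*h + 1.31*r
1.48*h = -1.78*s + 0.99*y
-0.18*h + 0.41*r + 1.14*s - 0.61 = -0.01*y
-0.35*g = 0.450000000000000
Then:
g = -1.29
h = 0.610180001235*y + 0.27387151884404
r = 0.107697136858572*y + 2.24119547990038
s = 0.0488391000967417*y - 0.22771339769055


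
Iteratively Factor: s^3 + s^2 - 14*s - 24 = (s - 4)*(s^2 + 5*s + 6) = (s - 4)*(s + 3)*(s + 2)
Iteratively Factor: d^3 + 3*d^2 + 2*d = (d + 2)*(d^2 + d) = (d + 1)*(d + 2)*(d)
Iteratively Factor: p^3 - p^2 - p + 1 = (p + 1)*(p^2 - 2*p + 1) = (p - 1)*(p + 1)*(p - 1)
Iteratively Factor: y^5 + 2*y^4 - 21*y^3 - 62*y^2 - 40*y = (y + 1)*(y^4 + y^3 - 22*y^2 - 40*y) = (y + 1)*(y + 4)*(y^3 - 3*y^2 - 10*y) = (y - 5)*(y + 1)*(y + 4)*(y^2 + 2*y) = (y - 5)*(y + 1)*(y + 2)*(y + 4)*(y)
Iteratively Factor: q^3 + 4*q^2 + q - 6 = (q + 2)*(q^2 + 2*q - 3) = (q + 2)*(q + 3)*(q - 1)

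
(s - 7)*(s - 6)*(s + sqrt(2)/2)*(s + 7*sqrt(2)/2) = s^4 - 13*s^3 + 4*sqrt(2)*s^3 - 52*sqrt(2)*s^2 + 91*s^2/2 - 91*s/2 + 168*sqrt(2)*s + 147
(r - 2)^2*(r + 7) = r^3 + 3*r^2 - 24*r + 28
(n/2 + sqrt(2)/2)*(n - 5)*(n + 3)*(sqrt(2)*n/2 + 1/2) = sqrt(2)*n^4/4 - sqrt(2)*n^3/2 + 3*n^3/4 - 7*sqrt(2)*n^2/2 - 3*n^2/2 - 45*n/4 - sqrt(2)*n/2 - 15*sqrt(2)/4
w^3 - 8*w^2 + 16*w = w*(w - 4)^2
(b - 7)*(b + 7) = b^2 - 49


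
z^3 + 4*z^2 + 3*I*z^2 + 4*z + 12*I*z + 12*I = (z + 2)^2*(z + 3*I)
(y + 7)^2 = y^2 + 14*y + 49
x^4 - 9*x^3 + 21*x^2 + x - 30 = (x - 5)*(x - 3)*(x - 2)*(x + 1)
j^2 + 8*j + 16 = (j + 4)^2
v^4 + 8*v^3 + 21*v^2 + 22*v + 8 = (v + 1)^2*(v + 2)*(v + 4)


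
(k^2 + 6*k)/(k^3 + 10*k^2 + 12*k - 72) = k/(k^2 + 4*k - 12)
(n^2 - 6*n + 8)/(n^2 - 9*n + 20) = (n - 2)/(n - 5)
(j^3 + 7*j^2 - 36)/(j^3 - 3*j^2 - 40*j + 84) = (j + 3)/(j - 7)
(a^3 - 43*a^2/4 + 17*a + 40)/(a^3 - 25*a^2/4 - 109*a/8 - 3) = 2*(4*a^2 - 11*a - 20)/(8*a^2 + 14*a + 3)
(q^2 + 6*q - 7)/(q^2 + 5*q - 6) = (q + 7)/(q + 6)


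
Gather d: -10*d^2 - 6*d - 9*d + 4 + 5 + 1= -10*d^2 - 15*d + 10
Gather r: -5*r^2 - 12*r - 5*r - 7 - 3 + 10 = -5*r^2 - 17*r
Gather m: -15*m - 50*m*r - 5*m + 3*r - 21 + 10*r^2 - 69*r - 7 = m*(-50*r - 20) + 10*r^2 - 66*r - 28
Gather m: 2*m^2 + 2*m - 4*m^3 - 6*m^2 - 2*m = -4*m^3 - 4*m^2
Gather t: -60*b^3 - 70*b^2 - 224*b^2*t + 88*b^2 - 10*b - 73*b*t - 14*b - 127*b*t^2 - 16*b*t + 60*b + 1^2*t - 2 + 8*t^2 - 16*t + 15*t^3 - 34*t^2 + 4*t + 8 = -60*b^3 + 18*b^2 + 36*b + 15*t^3 + t^2*(-127*b - 26) + t*(-224*b^2 - 89*b - 11) + 6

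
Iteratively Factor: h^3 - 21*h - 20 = (h - 5)*(h^2 + 5*h + 4) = (h - 5)*(h + 1)*(h + 4)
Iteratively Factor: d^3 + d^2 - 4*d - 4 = (d + 2)*(d^2 - d - 2) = (d + 1)*(d + 2)*(d - 2)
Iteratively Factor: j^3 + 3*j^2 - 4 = (j - 1)*(j^2 + 4*j + 4) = (j - 1)*(j + 2)*(j + 2)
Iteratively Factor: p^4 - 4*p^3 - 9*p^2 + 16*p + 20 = (p + 2)*(p^3 - 6*p^2 + 3*p + 10) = (p - 2)*(p + 2)*(p^2 - 4*p - 5) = (p - 5)*(p - 2)*(p + 2)*(p + 1)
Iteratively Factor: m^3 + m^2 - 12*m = (m - 3)*(m^2 + 4*m) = m*(m - 3)*(m + 4)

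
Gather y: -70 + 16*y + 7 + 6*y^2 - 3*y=6*y^2 + 13*y - 63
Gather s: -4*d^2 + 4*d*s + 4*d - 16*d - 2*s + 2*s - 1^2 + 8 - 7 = -4*d^2 + 4*d*s - 12*d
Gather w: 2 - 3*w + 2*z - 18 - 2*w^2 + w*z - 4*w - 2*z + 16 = -2*w^2 + w*(z - 7)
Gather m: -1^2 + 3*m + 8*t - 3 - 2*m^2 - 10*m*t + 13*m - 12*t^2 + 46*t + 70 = -2*m^2 + m*(16 - 10*t) - 12*t^2 + 54*t + 66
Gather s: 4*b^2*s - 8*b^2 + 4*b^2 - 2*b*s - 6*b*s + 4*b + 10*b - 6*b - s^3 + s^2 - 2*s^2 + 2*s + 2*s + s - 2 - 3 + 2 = -4*b^2 + 8*b - s^3 - s^2 + s*(4*b^2 - 8*b + 5) - 3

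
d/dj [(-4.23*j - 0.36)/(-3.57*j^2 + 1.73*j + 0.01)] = (-15.1011*j^2 - 2.5704*j + 0.5805)/(12.7449*j^4 - 12.3522*j^3 + 2.9215*j^2 + 0.0346*j + 0.0001)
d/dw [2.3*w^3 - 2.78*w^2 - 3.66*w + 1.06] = 6.9*w^2 - 5.56*w - 3.66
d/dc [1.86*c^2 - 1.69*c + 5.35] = 3.72*c - 1.69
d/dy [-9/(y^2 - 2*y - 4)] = 18*(y - 1)/(-y^2 + 2*y + 4)^2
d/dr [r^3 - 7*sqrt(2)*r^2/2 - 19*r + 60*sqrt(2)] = 3*r^2 - 7*sqrt(2)*r - 19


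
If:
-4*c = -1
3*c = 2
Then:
No Solution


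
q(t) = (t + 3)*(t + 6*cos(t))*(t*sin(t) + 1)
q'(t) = (1 - 6*sin(t))*(t + 3)*(t*sin(t) + 1) + (t + 3)*(t + 6*cos(t))*(t*cos(t) + sin(t)) + (t + 6*cos(t))*(t*sin(t) + 1)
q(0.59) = 26.59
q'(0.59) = 17.21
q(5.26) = -241.74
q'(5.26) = -75.28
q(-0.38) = 15.52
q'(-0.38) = 5.72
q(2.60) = -33.31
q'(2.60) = -9.01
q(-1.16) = 4.69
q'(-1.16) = 24.09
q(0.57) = 26.24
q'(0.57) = 17.36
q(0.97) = 31.17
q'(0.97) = 3.41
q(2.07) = -11.46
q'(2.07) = -62.76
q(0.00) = 18.00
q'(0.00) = 9.00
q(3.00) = -25.11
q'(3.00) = 47.02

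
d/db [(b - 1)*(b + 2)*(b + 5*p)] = 3*b^2 + 10*b*p + 2*b + 5*p - 2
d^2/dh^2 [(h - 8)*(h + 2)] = 2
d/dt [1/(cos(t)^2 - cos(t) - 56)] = (2*cos(t) - 1)*sin(t)/(sin(t)^2 + cos(t) + 55)^2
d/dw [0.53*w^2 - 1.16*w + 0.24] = 1.06*w - 1.16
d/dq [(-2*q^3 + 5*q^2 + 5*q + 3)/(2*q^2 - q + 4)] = (-4*q^4 + 4*q^3 - 39*q^2 + 28*q + 23)/(4*q^4 - 4*q^3 + 17*q^2 - 8*q + 16)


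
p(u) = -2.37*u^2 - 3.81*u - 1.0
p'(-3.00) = 10.41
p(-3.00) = -10.90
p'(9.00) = -46.47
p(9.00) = -227.26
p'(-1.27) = 2.21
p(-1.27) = 0.02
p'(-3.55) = 13.02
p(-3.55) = -17.34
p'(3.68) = -21.25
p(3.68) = -47.12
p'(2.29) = -14.66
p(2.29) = -22.15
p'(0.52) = -6.27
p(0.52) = -3.62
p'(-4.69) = 18.42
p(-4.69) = -35.26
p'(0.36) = -5.52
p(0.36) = -2.68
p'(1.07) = -8.88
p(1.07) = -7.79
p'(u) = -4.74*u - 3.81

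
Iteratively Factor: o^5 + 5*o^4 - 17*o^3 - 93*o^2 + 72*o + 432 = (o + 3)*(o^4 + 2*o^3 - 23*o^2 - 24*o + 144) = (o - 3)*(o + 3)*(o^3 + 5*o^2 - 8*o - 48) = (o - 3)*(o + 3)*(o + 4)*(o^2 + o - 12) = (o - 3)^2*(o + 3)*(o + 4)*(o + 4)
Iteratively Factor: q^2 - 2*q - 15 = (q - 5)*(q + 3)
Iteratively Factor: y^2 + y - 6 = (y - 2)*(y + 3)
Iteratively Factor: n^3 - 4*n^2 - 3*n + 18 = (n - 3)*(n^2 - n - 6) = (n - 3)^2*(n + 2)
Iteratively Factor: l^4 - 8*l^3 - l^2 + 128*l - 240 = (l - 5)*(l^3 - 3*l^2 - 16*l + 48) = (l - 5)*(l - 4)*(l^2 + l - 12) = (l - 5)*(l - 4)*(l + 4)*(l - 3)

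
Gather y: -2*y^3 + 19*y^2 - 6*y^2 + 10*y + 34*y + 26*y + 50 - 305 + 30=-2*y^3 + 13*y^2 + 70*y - 225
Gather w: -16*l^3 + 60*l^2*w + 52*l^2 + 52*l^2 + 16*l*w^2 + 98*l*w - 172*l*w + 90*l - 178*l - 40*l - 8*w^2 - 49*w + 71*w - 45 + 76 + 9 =-16*l^3 + 104*l^2 - 128*l + w^2*(16*l - 8) + w*(60*l^2 - 74*l + 22) + 40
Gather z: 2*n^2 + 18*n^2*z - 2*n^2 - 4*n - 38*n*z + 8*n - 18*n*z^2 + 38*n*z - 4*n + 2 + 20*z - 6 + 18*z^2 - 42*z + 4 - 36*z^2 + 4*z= z^2*(-18*n - 18) + z*(18*n^2 - 18)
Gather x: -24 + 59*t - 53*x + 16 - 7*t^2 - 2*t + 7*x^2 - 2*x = -7*t^2 + 57*t + 7*x^2 - 55*x - 8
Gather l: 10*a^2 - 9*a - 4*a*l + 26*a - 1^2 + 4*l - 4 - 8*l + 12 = 10*a^2 + 17*a + l*(-4*a - 4) + 7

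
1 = 1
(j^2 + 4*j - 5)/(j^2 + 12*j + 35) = (j - 1)/(j + 7)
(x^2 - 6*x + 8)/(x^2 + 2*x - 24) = (x - 2)/(x + 6)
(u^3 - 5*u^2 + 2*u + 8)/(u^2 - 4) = (u^2 - 3*u - 4)/(u + 2)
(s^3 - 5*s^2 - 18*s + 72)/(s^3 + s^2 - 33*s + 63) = (s^2 - 2*s - 24)/(s^2 + 4*s - 21)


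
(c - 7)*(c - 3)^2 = c^3 - 13*c^2 + 51*c - 63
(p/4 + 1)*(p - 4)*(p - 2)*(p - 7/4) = p^4/4 - 15*p^3/16 - 25*p^2/8 + 15*p - 14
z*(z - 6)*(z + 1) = z^3 - 5*z^2 - 6*z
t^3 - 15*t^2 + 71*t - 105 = (t - 7)*(t - 5)*(t - 3)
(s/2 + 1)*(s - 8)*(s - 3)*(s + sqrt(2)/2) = s^4/2 - 9*s^3/2 + sqrt(2)*s^3/4 - 9*sqrt(2)*s^2/4 + s^2 + sqrt(2)*s/2 + 24*s + 12*sqrt(2)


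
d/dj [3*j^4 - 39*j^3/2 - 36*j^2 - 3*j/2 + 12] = 12*j^3 - 117*j^2/2 - 72*j - 3/2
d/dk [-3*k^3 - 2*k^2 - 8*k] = -9*k^2 - 4*k - 8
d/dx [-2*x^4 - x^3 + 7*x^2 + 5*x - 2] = -8*x^3 - 3*x^2 + 14*x + 5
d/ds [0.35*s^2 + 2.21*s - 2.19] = 0.7*s + 2.21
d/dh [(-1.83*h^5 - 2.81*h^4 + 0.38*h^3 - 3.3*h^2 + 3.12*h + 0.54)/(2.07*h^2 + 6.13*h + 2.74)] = (-11.3643*h^6 - 56.505*h^5 - 75.9603*h^4 - 26.1388*h^3 - 23.5638*h^2 - 20.3196*h + 5.2386)/(4.2849*h^4 + 25.3782*h^3 + 48.9205*h^2 + 33.5924*h + 7.5076)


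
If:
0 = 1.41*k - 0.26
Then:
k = 0.18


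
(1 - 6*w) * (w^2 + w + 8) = -6*w^3 - 5*w^2 - 47*w + 8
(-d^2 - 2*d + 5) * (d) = -d^3 - 2*d^2 + 5*d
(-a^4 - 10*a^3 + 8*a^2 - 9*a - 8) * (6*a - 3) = -6*a^5 - 57*a^4 + 78*a^3 - 78*a^2 - 21*a + 24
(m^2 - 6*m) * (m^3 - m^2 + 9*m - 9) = m^5 - 7*m^4 + 15*m^3 - 63*m^2 + 54*m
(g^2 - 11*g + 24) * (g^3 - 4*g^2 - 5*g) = g^5 - 15*g^4 + 63*g^3 - 41*g^2 - 120*g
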